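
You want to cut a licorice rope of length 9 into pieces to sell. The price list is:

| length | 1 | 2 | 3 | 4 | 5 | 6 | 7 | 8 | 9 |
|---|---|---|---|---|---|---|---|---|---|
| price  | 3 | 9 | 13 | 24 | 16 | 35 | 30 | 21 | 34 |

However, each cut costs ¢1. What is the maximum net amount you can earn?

Consider every possible first cut. net[k] is the best of p[i]+net[k−i] over all sellable i≤k, charging 1 whenever i<k.
net[1] = 3
net[2] = max(3+3-1, 9+0) = 9
net[3] = max(3+9-1, 9+3-1, 13+0) = 13
net[4] = max(3+13-1, 9+9-1, 13+3-1, 24+0) = 24
net[5] = max(3+24-1, 9+13-1, 13+9-1, 24+3-1, 16+0) = 26
net[6] = max(3+26-1, 9+24-1, 13+13-1, 24+9-1, 16+3-1, 35+0) = 35
net[7] = max(3+35-1, 9+26-1, 13+24-1, …, 35+3-1, 30+0) = 37
net[8] = max(3+37-1, 9+35-1, 13+26-1, …, 30+3-1, 21+0) = 47
net[9] = max(3+47-1, 9+37-1, 13+35-1, …, 21+3-1, 34+0) = 49
One optimal plan: pieces 4 + 4 + 1 (2 cuts) → ¢51 − ¢2 = ¢49.

49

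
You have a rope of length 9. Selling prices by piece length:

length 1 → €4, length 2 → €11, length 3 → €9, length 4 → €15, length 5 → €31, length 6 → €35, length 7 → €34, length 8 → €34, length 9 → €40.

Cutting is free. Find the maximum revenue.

Let v[k] be the best obtainable value from length k. For each k, try every first piece i and keep the best of price[i] + v[k−i].
v[1] = 4
v[2] = max(4+4, 11+0) = 11
v[3] = max(4+11, 11+4, 9+0) = 15
v[4] = max(4+15, 11+11, 9+4, 15+0) = 22
v[5] = max(4+22, 11+15, 9+11, 15+4, 31+0) = 31
v[6] = max(4+31, 11+22, 9+15, 15+11, 31+4, 35+0) = 35
v[7] = max(4+35, 11+31, 9+22, …, 35+4, 34+0) = 42
v[8] = max(4+42, 11+35, 9+31, …, 34+4, 34+0) = 46
v[9] = max(4+46, 11+42, 9+35, …, 34+4, 40+0) = 53
One optimal cutting: 5 + 2 + 2 → €31 + €11 + €11 = €53.

53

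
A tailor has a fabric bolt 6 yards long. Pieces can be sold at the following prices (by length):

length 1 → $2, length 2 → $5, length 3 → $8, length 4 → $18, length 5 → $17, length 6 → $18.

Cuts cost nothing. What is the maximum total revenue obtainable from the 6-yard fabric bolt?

23

Build R[k] bottom-up: R[k] = max over allowed piece i of (p[i] + R[k−i]).
R[1] = 2
R[2] = max(2+2, 5+0) = 5
R[3] = max(2+5, 5+2, 8+0) = 8
R[4] = max(2+8, 5+5, 8+2, 18+0) = 18
R[5] = max(2+18, 5+8, 8+5, 18+2, 17+0) = 20
R[6] = max(2+20, 5+18, 8+8, 18+5, 17+2, 18+0) = 23
One optimal cutting: 4 + 2 → $18 + $5 = $23.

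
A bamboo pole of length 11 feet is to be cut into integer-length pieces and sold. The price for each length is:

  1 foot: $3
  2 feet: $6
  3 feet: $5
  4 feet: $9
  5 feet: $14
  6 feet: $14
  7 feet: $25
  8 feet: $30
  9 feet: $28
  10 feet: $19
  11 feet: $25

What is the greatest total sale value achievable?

Let r[k] be the best obtainable value from length k. For each k, try every first piece i and keep the best of price[i] + r[k−i].
r[1] = 3
r[2] = 6  (first piece 1, then r[1]=3)
r[3] = 9  (first piece 1, then r[2]=6)
r[4] = 12  (first piece 1, then r[3]=9)
r[5] = 15  (first piece 1, then r[4]=12)
r[6] = 18  (first piece 1, then r[5]=15)
r[7] = 25
r[8] = 30
r[9] = 33  (first piece 1, then r[8]=30)
r[10] = 36  (first piece 1, then r[9]=33)
r[11] = 39  (first piece 1, then r[10]=36)
One optimal cutting: 8 + 1 + 1 + 1 → $30 + $3 + $3 + $3 = $39.

39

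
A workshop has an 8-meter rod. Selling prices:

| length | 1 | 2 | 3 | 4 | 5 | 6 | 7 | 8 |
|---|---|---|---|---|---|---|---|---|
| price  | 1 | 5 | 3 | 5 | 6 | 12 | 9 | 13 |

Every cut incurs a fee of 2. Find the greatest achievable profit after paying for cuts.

Let v[k] be the best obtainable value from length k. For each k, try every first piece i and keep the best of price[i] + v[k−i] minus the 2 cut fee when i<k.
v[1] = 1
v[2] = max(1+1-2, 5+0) = 5
v[3] = max(1+5-2, 5+1-2, 3+0) = 4
v[4] = max(1+4-2, 5+5-2, 3+1-2, 5+0) = 8
v[5] = max(1+8-2, 5+4-2, 3+5-2, 5+1-2, 6+0) = 7
v[6] = max(1+7-2, 5+8-2, 3+4-2, 5+5-2, 6+1-2, 12+0) = 12
v[7] = max(1+12-2, 5+7-2, 3+8-2, …, 12+1-2, 9+0) = 11
v[8] = max(1+11-2, 5+12-2, 3+7-2, …, 9+1-2, 13+0) = 15
One optimal plan: pieces 6 + 2 (1 cut) → 17 − 2 = 15.

15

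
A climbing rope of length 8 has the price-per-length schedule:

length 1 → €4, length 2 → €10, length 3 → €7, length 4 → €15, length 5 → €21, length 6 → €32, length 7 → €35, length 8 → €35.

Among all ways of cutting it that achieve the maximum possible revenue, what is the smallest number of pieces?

2

Let r[k] be the best obtainable value from length k. For each k, try every first piece i and keep the best of price[i] + r[k−i].
r[1] = 4
r[2] = 10
r[3] = 14  (first piece 1, then r[2]=10)
r[4] = 20  (first piece 2, then r[2]=10)
r[5] = 24  (first piece 1, then r[4]=20)
r[6] = 32
r[7] = 36  (first piece 1, then r[6]=32)
r[8] = 42  (first piece 2, then r[6]=32)
Maximum revenue is €42.
Now minimize piece count subject to staying optimal: for each k, pieces[k] = 1 + min over i with p[i]+r[k−i]=r[k] of pieces[k−i].
pieces[5] = 3
pieces[6] = 1
pieces[7] = 2
pieces[8] = 2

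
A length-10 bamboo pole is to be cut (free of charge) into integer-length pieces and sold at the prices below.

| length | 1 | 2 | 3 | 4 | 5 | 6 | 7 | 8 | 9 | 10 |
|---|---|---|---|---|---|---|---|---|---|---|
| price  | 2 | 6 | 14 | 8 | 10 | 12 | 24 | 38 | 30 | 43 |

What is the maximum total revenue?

Build R[k] bottom-up: R[k] = max over allowed piece i of (p[i] + R[k−i]).
R[1] = 2
R[2] = 6
R[3] = 14
R[4] = 16  (first piece 1, then R[3]=14)
R[5] = 20  (first piece 2, then R[3]=14)
R[6] = 28  (first piece 3, then R[3]=14)
R[7] = 30  (first piece 1, then R[6]=28)
R[8] = 38
R[9] = 42  (first piece 3, then R[6]=28)
R[10] = 44  (first piece 1, then R[9]=42)
One optimal cutting: 3 + 3 + 3 + 1 → $14 + $14 + $14 + $2 = $44.

44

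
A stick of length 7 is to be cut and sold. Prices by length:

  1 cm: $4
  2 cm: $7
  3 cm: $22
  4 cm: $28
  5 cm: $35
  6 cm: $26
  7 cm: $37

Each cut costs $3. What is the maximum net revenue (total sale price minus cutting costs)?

47

Let v[k] be the best obtainable value from length k. For each k, try every first piece i and keep the best of price[i] + v[k−i] minus the 3 cut fee when i<k.
v[1] = 4
v[2] = max(4+4-3, 7+0) = 7
v[3] = max(4+7-3, 7+4-3, 22+0) = 22
v[4] = max(4+22-3, 7+7-3, 22+4-3, 28+0) = 28
v[5] = max(4+28-3, 7+22-3, 22+7-3, 28+4-3, 35+0) = 35
v[6] = max(4+35-3, 7+28-3, 22+22-3, 28+7-3, 35+4-3, 26+0) = 41
v[7] = max(4+41-3, 7+35-3, 22+28-3, …, 26+4-3, 37+0) = 47
One optimal plan: pieces 4 + 3 (1 cut) → $50 − $3 = $47.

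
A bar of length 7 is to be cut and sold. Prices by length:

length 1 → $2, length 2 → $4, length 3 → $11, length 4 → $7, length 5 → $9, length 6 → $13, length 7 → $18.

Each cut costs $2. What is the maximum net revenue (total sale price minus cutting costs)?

Consider every possible first cut. r[k] is the best of p[i]+r[k−i] over all sellable i≤k, charging 2 whenever i<k.
r[1] = 2
r[2] = max(2+2-2, 4+0) = 4
r[3] = max(2+4-2, 4+2-2, 11+0) = 11
r[4] = max(2+11-2, 4+4-2, 11+2-2, 7+0) = 11
r[5] = max(2+11-2, 4+11-2, 11+4-2, 7+2-2, 9+0) = 13
r[6] = max(2+13-2, 4+11-2, 11+11-2, 7+4-2, 9+2-2, 13+0) = 20
r[7] = max(2+20-2, 4+13-2, 11+11-2, …, 13+2-2, 18+0) = 20
One optimal plan: pieces 3 + 3 + 1 (2 cuts) → $24 − $4 = $20.

20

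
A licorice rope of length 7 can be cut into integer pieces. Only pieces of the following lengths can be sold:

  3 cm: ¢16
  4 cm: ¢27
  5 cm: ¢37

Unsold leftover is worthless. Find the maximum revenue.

Let best[k] be the best obtainable value from length k. For each k, try every first piece i and keep the best of price[i] + best[k−i].
best[1] = 0
best[2] = 0
best[3] = 16
best[4] = 27
best[5] = 37
best[6] = 37
best[7] = 43  (first piece 3, then best[4]=27)
One optimal cutting: 4 + 3 → ¢43.

43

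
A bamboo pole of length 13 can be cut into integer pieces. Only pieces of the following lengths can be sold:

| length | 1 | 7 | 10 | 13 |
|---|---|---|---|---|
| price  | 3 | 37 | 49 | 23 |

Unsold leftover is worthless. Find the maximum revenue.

Build f[k] bottom-up: f[k] = max over allowed piece i of (p[i] + f[k−i]).
f[1] = 3
f[2] = 6  (first piece 1, then f[1]=3)
f[3] = 9  (first piece 1, then f[2]=6)
f[4] = 12  (first piece 1, then f[3]=9)
f[5] = 15  (first piece 1, then f[4]=12)
f[6] = 18  (first piece 1, then f[5]=15)
f[7] = max(3+18, 37+0) = 37
f[8] = max(3+37, 37+3) = 40
f[9] = max(3+40, 37+6) = 43
f[10] = max(3+43, 37+9, 49+0) = 49
f[11] = max(3+49, 37+12, 49+3) = 52
f[12] = max(3+52, 37+15, 49+6) = 55
f[13] = max(3+55, 37+18, 49+9, 23+0) = 58
One optimal cutting: 10 + 1 + 1 + 1 → $58.

58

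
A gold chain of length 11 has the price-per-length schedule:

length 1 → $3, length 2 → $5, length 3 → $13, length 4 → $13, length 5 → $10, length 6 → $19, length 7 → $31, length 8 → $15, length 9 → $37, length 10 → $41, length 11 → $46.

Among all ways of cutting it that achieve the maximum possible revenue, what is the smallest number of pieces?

3

Build r[k] bottom-up: r[k] = max over allowed piece i of (p[i] + r[k−i]).
r[1] = 3
r[2] = max(3+3, 5+0) = 6
r[3] = max(3+6, 5+3, 13+0) = 13
r[4] = max(3+13, 5+6, 13+3, 13+0) = 16
r[5] = max(3+16, 5+13, 13+6, 13+3, 10+0) = 19
r[6] = max(3+19, 5+16, 13+13, 13+6, 10+3, 19+0) = 26
r[7] = max(3+26, 5+19, 13+16, …, 19+3, 31+0) = 31
r[8] = max(3+31, 5+26, 13+19, …, 31+3, 15+0) = 34
r[9] = max(3+34, 5+31, 13+26, …, 15+3, 37+0) = 39
r[10] = max(3+39, 5+34, 13+31, …, 37+3, 41+0) = 44
r[11] = max(3+44, 5+39, 13+34, …, 41+3, 46+0) = 47
Maximum revenue is $47.
Now minimize piece count subject to staying optimal: for each k, pieces[k] = 1 + min over i with p[i]+r[k−i]=r[k] of pieces[k−i].
pieces[8] = 2
pieces[9] = 3
pieces[10] = 2
pieces[11] = 3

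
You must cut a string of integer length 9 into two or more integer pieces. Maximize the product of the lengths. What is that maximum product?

Fill prod[k] for k=2..9: at each k try every first piece i and multiply by the better of (k−i) uncut or prod[k−i].
prod[2] = 1×max(1,0) = 1×1 = 1
prod[3] = 1×max(2,1) = 1×2 = 2
prod[4] = 2×max(2,1) = 2×2 = 4
prod[5] = 2×max(3,2) = 2×3 = 6
prod[6] = 3×max(3,2) = 3×3 = 9
prod[7] = 2×max(5,6) = 2×6 = 12
prod[8] = 2×max(6,9) = 2×9 = 18
prod[9] = 3×max(6,9) = 3×9 = 27
One optimal split: 3 + 3 + 3; product 3×3×3 = 27.

27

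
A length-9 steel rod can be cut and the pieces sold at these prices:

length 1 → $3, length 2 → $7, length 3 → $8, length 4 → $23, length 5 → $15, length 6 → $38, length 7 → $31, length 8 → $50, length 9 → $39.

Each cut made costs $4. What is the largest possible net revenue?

Build net[k] bottom-up: net[k] = max over allowed piece i of (p[i] + net[k−i]) − 4 per cut.
net[1] = 3
net[2] = max(3+3-4, 7+0) = 7
net[3] = max(3+7-4, 7+3-4, 8+0) = 8
net[4] = max(3+8-4, 7+7-4, 8+3-4, 23+0) = 23
net[5] = max(3+23-4, 7+8-4, 8+7-4, 23+3-4, 15+0) = 22
net[6] = max(3+22-4, 7+23-4, 8+8-4, 23+7-4, 15+3-4, 38+0) = 38
net[7] = max(3+38-4, 7+22-4, 8+23-4, …, 38+3-4, 31+0) = 37
net[8] = max(3+37-4, 7+38-4, 8+22-4, …, 31+3-4, 50+0) = 50
net[9] = max(3+50-4, 7+37-4, 8+38-4, …, 50+3-4, 39+0) = 49
One optimal plan: pieces 8 + 1 (1 cut) → $53 − $4 = $49.

49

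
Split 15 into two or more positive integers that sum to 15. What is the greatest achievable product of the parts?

243

Fill P[k] for k=2..15: at each k try every first piece i and multiply by the better of (k−i) uncut or P[k−i].
P[2] = 1·max(1,0) = 1·1 = 1
P[3] = 1·max(2,1) = 1·2 = 2
P[4] = 2·max(2,1) = 2·2 = 4
P[5] = 2·max(3,2) = 2·3 = 6
P[6] = 3·max(3,2) = 3·3 = 9
P[7] = 2·max(5,6) = 2·6 = 12
P[8] = 2·max(6,9) = 2·9 = 18
P[9] = 3·max(6,9) = 3·9 = 27
P[10] = 2·max(8,18) = 2·18 = 36
P[11] = 2·max(9,27) = 2·27 = 54
P[12] = 3·max(9,27) = 3·27 = 81
P[13] = 2·max(11,54) = 2·54 = 108
P[14] = 2·max(12,81) = 2·81 = 162
P[15] = 3·max(12,81) = 3·81 = 243
One optimal split: 3 + 3 + 3 + 3 + 3; product 3·3·3·3·3 = 243.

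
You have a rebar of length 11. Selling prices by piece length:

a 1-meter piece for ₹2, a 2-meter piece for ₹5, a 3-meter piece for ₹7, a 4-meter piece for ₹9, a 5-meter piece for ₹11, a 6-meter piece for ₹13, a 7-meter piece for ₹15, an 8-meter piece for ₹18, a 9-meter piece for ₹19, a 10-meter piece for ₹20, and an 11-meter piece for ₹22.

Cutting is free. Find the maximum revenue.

27

Consider every possible first cut. v[k] is the best of p[i]+v[k−i] over all sellable i≤k.
v[1] = 2
v[2] = max(2+2, 5+0) = 5
v[3] = max(2+5, 5+2, 7+0) = 7
v[4] = max(2+7, 5+5, 7+2, 9+0) = 10
v[5] = max(2+10, 5+7, 7+5, 9+2, 11+0) = 12
v[6] = max(2+12, 5+10, 7+7, 9+5, 11+2, 13+0) = 15
v[7] = max(2+15, 5+12, 7+10, …, 13+2, 15+0) = 17
v[8] = max(2+17, 5+15, 7+12, …, 15+2, 18+0) = 20
v[9] = max(2+20, 5+17, 7+15, …, 18+2, 19+0) = 22
v[10] = max(2+22, 5+20, 7+17, …, 19+2, 20+0) = 25
v[11] = max(2+25, 5+22, 7+20, …, 20+2, 22+0) = 27
One optimal cutting: 2 + 2 + 2 + 2 + 2 + 1 → ₹5 + ₹5 + ₹5 + ₹5 + ₹5 + ₹2 = ₹27.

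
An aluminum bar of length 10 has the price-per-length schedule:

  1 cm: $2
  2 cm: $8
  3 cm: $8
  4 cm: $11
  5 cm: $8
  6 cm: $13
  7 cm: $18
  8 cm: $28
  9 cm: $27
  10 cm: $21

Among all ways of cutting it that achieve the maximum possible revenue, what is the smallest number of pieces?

Consider every possible first cut. r[k] is the best of p[i]+r[k−i] over all sellable i≤k.
r[1] = 2
r[2] = max(2+2, 8+0) = 8
r[3] = max(2+8, 8+2, 8+0) = 10
r[4] = max(2+10, 8+8, 8+2, 11+0) = 16
r[5] = max(2+16, 8+10, 8+8, 11+2, 8+0) = 18
r[6] = max(2+18, 8+16, 8+10, 11+8, 8+2, 13+0) = 24
r[7] = max(2+24, 8+18, 8+16, …, 13+2, 18+0) = 26
r[8] = max(2+26, 8+24, 8+18, …, 18+2, 28+0) = 32
r[9] = max(2+32, 8+26, 8+24, …, 28+2, 27+0) = 34
r[10] = max(2+34, 8+32, 8+26, …, 27+2, 21+0) = 40
Maximum revenue is $40.
Now minimize piece count subject to staying optimal: for each k, pieces[k] = 1 + min over i with p[i]+r[k−i]=r[k] of pieces[k−i].
pieces[7] = 4
pieces[8] = 4
pieces[9] = 5
pieces[10] = 5

5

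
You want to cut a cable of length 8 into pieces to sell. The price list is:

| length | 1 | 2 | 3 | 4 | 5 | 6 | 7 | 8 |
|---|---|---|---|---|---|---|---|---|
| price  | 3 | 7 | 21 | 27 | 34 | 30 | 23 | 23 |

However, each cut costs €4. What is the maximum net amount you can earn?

Let r[k] be the best obtainable value from length k. For each k, try every first piece i and keep the best of price[i] + r[k−i] minus the 4 cut fee when i<k.
r[1] = 3
r[2] = 7
r[3] = 21
r[4] = 27
r[5] = 34
r[6] = 38  (first piece 3, then r[3]=21)
r[7] = 44  (first piece 3, then r[4]=27)
r[8] = 51  (first piece 3, then r[5]=34)
One optimal plan: pieces 5 + 3 (1 cut) → €55 − €4 = €51.

51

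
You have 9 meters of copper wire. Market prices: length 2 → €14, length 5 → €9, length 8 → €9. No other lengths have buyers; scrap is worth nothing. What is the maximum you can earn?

56

Build f[k] bottom-up: f[k] = max over allowed piece i of (p[i] + f[k−i]).
f[1] = 0
f[2] = 14
f[3] = 14
f[4] = 28  (first piece 2, then f[2]=14)
f[5] = 28
f[6] = 42  (first piece 2, then f[4]=28)
f[7] = 42
f[8] = 56  (first piece 2, then f[6]=42)
f[9] = 56
One optimal cutting: pieces 2 + 2 + 2 + 2 with 1 meter of scrap → €56.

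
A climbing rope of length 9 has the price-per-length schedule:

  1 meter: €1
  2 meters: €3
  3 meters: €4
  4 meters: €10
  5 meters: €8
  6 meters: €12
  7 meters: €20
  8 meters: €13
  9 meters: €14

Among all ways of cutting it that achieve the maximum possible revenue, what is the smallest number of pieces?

Consider every possible first cut. r[k] is the best of p[i]+r[k−i] over all sellable i≤k.
r[1] = 1
r[2] = 3
r[3] = 4  (first piece 1, then r[2]=3)
r[4] = 10
r[5] = 11  (first piece 1, then r[4]=10)
r[6] = 13  (first piece 2, then r[4]=10)
r[7] = 20
r[8] = 21  (first piece 1, then r[7]=20)
r[9] = 23  (first piece 2, then r[7]=20)
Maximum revenue is €23.
Now minimize piece count subject to staying optimal: for each k, pieces[k] = 1 + min over i with p[i]+r[k−i]=r[k] of pieces[k−i].
pieces[6] = 2
pieces[7] = 1
pieces[8] = 2
pieces[9] = 2

2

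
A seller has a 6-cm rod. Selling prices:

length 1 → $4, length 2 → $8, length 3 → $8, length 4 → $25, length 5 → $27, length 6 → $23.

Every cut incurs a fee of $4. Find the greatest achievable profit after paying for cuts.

29

Build net[k] bottom-up: net[k] = max over allowed piece i of (p[i] + net[k−i]) − 4 per cut.
net[1] = 4
net[2] = max(4+4-4, 8+0) = 8
net[3] = max(4+8-4, 8+4-4, 8+0) = 8
net[4] = max(4+8-4, 8+8-4, 8+4-4, 25+0) = 25
net[5] = max(4+25-4, 8+8-4, 8+8-4, 25+4-4, 27+0) = 27
net[6] = max(4+27-4, 8+25-4, 8+8-4, 25+8-4, 27+4-4, 23+0) = 29
One optimal plan: pieces 4 + 2 (1 cut) → $33 − $4 = $29.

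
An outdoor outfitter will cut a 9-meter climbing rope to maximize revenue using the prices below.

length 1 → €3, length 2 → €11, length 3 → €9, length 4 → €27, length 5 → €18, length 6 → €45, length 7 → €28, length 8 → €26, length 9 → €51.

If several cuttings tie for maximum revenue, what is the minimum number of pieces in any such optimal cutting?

3

Consider every possible first cut. r[k] is the best of p[i]+r[k−i] over all sellable i≤k.
r[1] = 3
r[2] = 11
r[3] = 14  (first piece 1, then r[2]=11)
r[4] = 27
r[5] = 30  (first piece 1, then r[4]=27)
r[6] = 45
r[7] = 48  (first piece 1, then r[6]=45)
r[8] = 56  (first piece 2, then r[6]=45)
r[9] = 59  (first piece 1, then r[8]=56)
Maximum revenue is €59.
Now minimize piece count subject to staying optimal: for each k, pieces[k] = 1 + min over i with p[i]+r[k−i]=r[k] of pieces[k−i].
pieces[6] = 1
pieces[7] = 2
pieces[8] = 2
pieces[9] = 3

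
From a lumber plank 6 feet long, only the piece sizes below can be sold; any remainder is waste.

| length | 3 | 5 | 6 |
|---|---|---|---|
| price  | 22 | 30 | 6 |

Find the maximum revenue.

44

Consider every possible first cut. r[k] is the best of p[i]+r[k−i] over all sellable i≤k.
r[1] = 0
r[2] = 0
r[3] = 22
r[4] = 22
r[5] = 30
r[6] = 44  (first piece 3, then r[3]=22)
One optimal cutting: 3 + 3 → $44.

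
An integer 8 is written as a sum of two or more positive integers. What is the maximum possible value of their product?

18

Fill prod[k] for k=2..8: at each k try every first piece i and multiply by the better of (k−i) uncut or prod[k−i].
prod[2] = 1*max(1,0) = 1*1 = 1
prod[3] = max(1*2, 2*1) = 2
prod[4] = max(1*3, 2*2, 3*1) = 4
prod[5] = max(1*4, 2*3, 3*2, 4*1) = 6
prod[6] = max(1*6, 2*4, 3*3, 4*2, 5*1) = 9
prod[7] = max(1*9, 2*6, 3*4, 4*3, 5*2, 6*1) = 12
prod[8] = max(1*12, 2*9, 3*6, …, 6*2, 7*1) = 18
One optimal split: 3 + 3 + 2; product 3*3*2 = 18.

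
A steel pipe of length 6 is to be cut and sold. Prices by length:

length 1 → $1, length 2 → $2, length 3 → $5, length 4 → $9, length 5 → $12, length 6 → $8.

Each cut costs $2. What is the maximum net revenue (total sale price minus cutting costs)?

11

Let r[k] be the best obtainable value from length k. For each k, try every first piece i and keep the best of price[i] + r[k−i] minus the 2 cut fee when i<k.
r[1] = 1
r[2] = max(1+1-2, 2+0) = 2
r[3] = max(1+2-2, 2+1-2, 5+0) = 5
r[4] = max(1+5-2, 2+2-2, 5+1-2, 9+0) = 9
r[5] = max(1+9-2, 2+5-2, 5+2-2, 9+1-2, 12+0) = 12
r[6] = max(1+12-2, 2+9-2, 5+5-2, 9+2-2, 12+1-2, 8+0) = 11
One optimal plan: pieces 5 + 1 (1 cut) → $13 − $2 = $11.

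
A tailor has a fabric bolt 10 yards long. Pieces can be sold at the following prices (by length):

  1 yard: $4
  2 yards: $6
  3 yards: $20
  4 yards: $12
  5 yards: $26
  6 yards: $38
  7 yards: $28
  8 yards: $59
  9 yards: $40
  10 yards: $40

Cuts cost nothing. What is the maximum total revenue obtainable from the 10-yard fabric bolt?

Let v[k] be the best obtainable value from length k. For each k, try every first piece i and keep the best of price[i] + v[k−i].
v[1] = 4
v[2] = 8  (first piece 1, then v[1]=4)
v[3] = 20
v[4] = 24  (first piece 1, then v[3]=20)
v[5] = 28  (first piece 1, then v[4]=24)
v[6] = 40  (first piece 3, then v[3]=20)
v[7] = 44  (first piece 1, then v[6]=40)
v[8] = 59
v[9] = 63  (first piece 1, then v[8]=59)
v[10] = 67  (first piece 1, then v[9]=63)
One optimal cutting: 8 + 1 + 1 → $59 + $4 + $4 = $67.

67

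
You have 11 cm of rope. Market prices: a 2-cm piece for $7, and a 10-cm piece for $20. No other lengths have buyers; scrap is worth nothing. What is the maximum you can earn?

35

Consider every possible first cut. best[k] is the best of p[i]+best[k−i] over all sellable i≤k.
best[1] = 0
best[2] = 7
best[3] = 7
best[4] = 14  (first piece 2, then best[2]=7)
best[5] = 14
best[6] = 21  (first piece 2, then best[4]=14)
best[7] = 21
best[8] = 28  (first piece 2, then best[6]=21)
best[9] = 28
best[10] = max(7+28, 20+0) = 35
best[11] = max(7+28, 20+0) = 35
One optimal cutting: pieces 2 + 2 + 2 + 2 + 2 with 1 cm of scrap → $35.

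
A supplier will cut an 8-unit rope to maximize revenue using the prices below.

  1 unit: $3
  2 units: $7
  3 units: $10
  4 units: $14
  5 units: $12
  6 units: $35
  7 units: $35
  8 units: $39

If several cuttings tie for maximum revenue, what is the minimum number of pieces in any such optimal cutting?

Consider every possible first cut. r[k] is the best of p[i]+r[k−i] over all sellable i≤k.
r[1] = 3
r[2] = max(3+3, 7+0) = 7
r[3] = max(3+7, 7+3, 10+0) = 10
r[4] = max(3+10, 7+7, 10+3, 14+0) = 14
r[5] = max(3+14, 7+10, 10+7, 14+3, 12+0) = 17
r[6] = max(3+17, 7+14, 10+10, 14+7, 12+3, 35+0) = 35
r[7] = max(3+35, 7+17, 10+14, …, 35+3, 35+0) = 38
r[8] = max(3+38, 7+35, 10+17, …, 35+3, 39+0) = 42
Maximum revenue is $42.
Now minimize piece count subject to staying optimal: for each k, pieces[k] = 1 + min over i with p[i]+r[k−i]=r[k] of pieces[k−i].
pieces[5] = 2
pieces[6] = 1
pieces[7] = 2
pieces[8] = 2

2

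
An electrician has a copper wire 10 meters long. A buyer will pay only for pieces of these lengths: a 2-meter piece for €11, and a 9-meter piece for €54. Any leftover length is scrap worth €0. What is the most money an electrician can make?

Build r[k] bottom-up: r[k] = max over allowed piece i of (p[i] + r[k−i]).
r[1] = 0
r[2] = 11
r[3] = 11
r[4] = 22  (first piece 2, then r[2]=11)
r[5] = 22
r[6] = 33  (first piece 2, then r[4]=22)
r[7] = 33
r[8] = 44  (first piece 2, then r[6]=33)
r[9] = 54
r[10] = 55  (first piece 2, then r[8]=44)
One optimal cutting: 2 + 2 + 2 + 2 + 2 → €55.

55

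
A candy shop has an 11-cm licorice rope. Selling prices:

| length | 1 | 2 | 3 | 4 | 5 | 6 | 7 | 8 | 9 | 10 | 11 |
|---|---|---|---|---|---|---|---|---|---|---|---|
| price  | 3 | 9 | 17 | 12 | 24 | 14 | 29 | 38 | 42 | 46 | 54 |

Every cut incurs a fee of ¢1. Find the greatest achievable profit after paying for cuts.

57

Consider every possible first cut. r[k] is the best of p[i]+r[k−i] over all sellable i≤k, charging 1 whenever i<k.
r[1] = 3
r[2] = max(3+3-1, 9+0) = 9
r[3] = max(3+9-1, 9+3-1, 17+0) = 17
r[4] = max(3+17-1, 9+9-1, 17+3-1, 12+0) = 19
r[5] = max(3+19-1, 9+17-1, 17+9-1, 12+3-1, 24+0) = 25
r[6] = max(3+25-1, 9+19-1, 17+17-1, 12+9-1, 24+3-1, 14+0) = 33
r[7] = max(3+33-1, 9+25-1, 17+19-1, …, 14+3-1, 29+0) = 35
r[8] = max(3+35-1, 9+33-1, 17+25-1, …, 29+3-1, 38+0) = 41
r[9] = max(3+41-1, 9+35-1, 17+33-1, …, 38+3-1, 42+0) = 49
r[10] = max(3+49-1, 9+41-1, 17+35-1, …, 42+3-1, 46+0) = 51
r[11] = max(3+51-1, 9+49-1, 17+41-1, …, 46+3-1, 54+0) = 57
One optimal plan: pieces 3 + 3 + 3 + 2 (3 cuts) → ¢60 − ¢3 = ¢57.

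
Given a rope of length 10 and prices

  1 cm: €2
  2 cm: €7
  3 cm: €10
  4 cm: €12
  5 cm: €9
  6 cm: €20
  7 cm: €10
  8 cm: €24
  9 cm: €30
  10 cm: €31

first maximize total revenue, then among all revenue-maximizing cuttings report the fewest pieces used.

5

Build r[k] bottom-up: r[k] = max over allowed piece i of (p[i] + r[k−i]).
r[1] = 2
r[2] = max(2+2, 7+0) = 7
r[3] = max(2+7, 7+2, 10+0) = 10
r[4] = max(2+10, 7+7, 10+2, 12+0) = 14
r[5] = max(2+14, 7+10, 10+7, 12+2, 9+0) = 17
r[6] = max(2+17, 7+14, 10+10, 12+7, 9+2, 20+0) = 21
r[7] = max(2+21, 7+17, 10+14, …, 20+2, 10+0) = 24
r[8] = max(2+24, 7+21, 10+17, …, 10+2, 24+0) = 28
r[9] = max(2+28, 7+24, 10+21, …, 24+2, 30+0) = 31
r[10] = max(2+31, 7+28, 10+24, …, 30+2, 31+0) = 35
Maximum revenue is €35.
Now minimize piece count subject to staying optimal: for each k, pieces[k] = 1 + min over i with p[i]+r[k−i]=r[k] of pieces[k−i].
pieces[7] = 3
pieces[8] = 4
pieces[9] = 4
pieces[10] = 5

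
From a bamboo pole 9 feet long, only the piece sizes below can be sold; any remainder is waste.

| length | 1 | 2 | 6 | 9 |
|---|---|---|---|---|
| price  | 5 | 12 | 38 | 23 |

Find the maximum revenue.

Consider every possible first cut. f[k] is the best of p[i]+f[k−i] over all sellable i≤k.
f[1] = 5
f[2] = max(5+5, 12+0) = 12
f[3] = max(5+12, 12+5) = 17
f[4] = max(5+17, 12+12) = 24
f[5] = max(5+24, 12+17) = 29
f[6] = max(5+29, 12+24, 38+0) = 38
f[7] = max(5+38, 12+29, 38+5) = 43
f[8] = max(5+43, 12+38, 38+12) = 50
f[9] = max(5+50, 12+43, 38+17, 23+0) = 55
One optimal cutting: 6 + 2 + 1 → $55.

55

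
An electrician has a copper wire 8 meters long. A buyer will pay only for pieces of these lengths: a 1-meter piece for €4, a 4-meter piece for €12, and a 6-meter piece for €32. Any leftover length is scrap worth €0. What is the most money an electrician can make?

40

Build best[k] bottom-up: best[k] = max over allowed piece i of (p[i] + best[k−i]).
best[1] = 4
best[2] = 8  (first piece 1, then best[1]=4)
best[3] = 12  (first piece 1, then best[2]=8)
best[4] = max(4+12, 12+0) = 16
best[5] = max(4+16, 12+4) = 20
best[6] = max(4+20, 12+8, 32+0) = 32
best[7] = max(4+32, 12+12, 32+4) = 36
best[8] = max(4+36, 12+16, 32+8) = 40
One optimal cutting: 6 + 1 + 1 → €40.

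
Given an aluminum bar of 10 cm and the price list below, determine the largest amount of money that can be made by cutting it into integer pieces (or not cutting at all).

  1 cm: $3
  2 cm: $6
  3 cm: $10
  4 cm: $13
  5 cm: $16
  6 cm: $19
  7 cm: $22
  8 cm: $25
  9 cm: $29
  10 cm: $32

Consider every possible first cut. best[k] is the best of p[i]+best[k−i] over all sellable i≤k.
best[1] = 3
best[2] = max(3+3, 6+0) = 6
best[3] = max(3+6, 6+3, 10+0) = 10
best[4] = max(3+10, 6+6, 10+3, 13+0) = 13
best[5] = max(3+13, 6+10, 10+6, 13+3, 16+0) = 16
best[6] = max(3+16, 6+13, 10+10, 13+6, 16+3, 19+0) = 20
best[7] = max(3+20, 6+16, 10+13, …, 19+3, 22+0) = 23
best[8] = max(3+23, 6+20, 10+16, …, 22+3, 25+0) = 26
best[9] = max(3+26, 6+23, 10+20, …, 25+3, 29+0) = 30
best[10] = max(3+30, 6+26, 10+23, …, 29+3, 32+0) = 33
One optimal cutting: 3 + 3 + 3 + 1 → $10 + $10 + $10 + $3 = $33.

33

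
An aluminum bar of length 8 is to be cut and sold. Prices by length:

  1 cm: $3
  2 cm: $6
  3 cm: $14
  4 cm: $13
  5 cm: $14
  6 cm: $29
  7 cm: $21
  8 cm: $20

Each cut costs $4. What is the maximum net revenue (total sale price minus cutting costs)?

Let v[k] be the best obtainable value from length k. For each k, try every first piece i and keep the best of price[i] + v[k−i] minus the 4 cut fee when i<k.
v[1] = 3
v[2] = max(3+3-4, 6+0) = 6
v[3] = max(3+6-4, 6+3-4, 14+0) = 14
v[4] = max(3+14-4, 6+6-4, 14+3-4, 13+0) = 13
v[5] = max(3+13-4, 6+14-4, 14+6-4, 13+3-4, 14+0) = 16
v[6] = max(3+16-4, 6+13-4, 14+14-4, 13+6-4, 14+3-4, 29+0) = 29
v[7] = max(3+29-4, 6+16-4, 14+13-4, …, 29+3-4, 21+0) = 28
v[8] = max(3+28-4, 6+29-4, 14+16-4, …, 21+3-4, 20+0) = 31
One optimal plan: pieces 6 + 2 (1 cut) → $35 − $4 = $31.

31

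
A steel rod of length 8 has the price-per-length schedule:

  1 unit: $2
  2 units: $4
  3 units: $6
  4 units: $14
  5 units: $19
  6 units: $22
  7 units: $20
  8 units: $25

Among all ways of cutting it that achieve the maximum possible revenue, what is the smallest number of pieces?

2

Consider every possible first cut. r[k] is the best of p[i]+r[k−i] over all sellable i≤k.
r[1] = 2
r[2] = 4  (first piece 1, then r[1]=2)
r[3] = 6  (first piece 1, then r[2]=4)
r[4] = 14
r[5] = 19
r[6] = 22
r[7] = 24  (first piece 1, then r[6]=22)
r[8] = 28  (first piece 4, then r[4]=14)
Maximum revenue is $28.
Now minimize piece count subject to staying optimal: for each k, pieces[k] = 1 + min over i with p[i]+r[k−i]=r[k] of pieces[k−i].
pieces[5] = 1
pieces[6] = 1
pieces[7] = 2
pieces[8] = 2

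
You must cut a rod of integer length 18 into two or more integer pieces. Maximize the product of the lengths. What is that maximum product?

729

Fill f[k] for k=2..18: at each k try every first piece i and multiply by the better of (k−i) uncut or f[k−i].
f[2] = 1·max(1,0) = 1·1 = 1
f[3] = 1·max(2,1) = 1·2 = 2
f[4] = 2·max(2,1) = 2·2 = 4
f[5] = 2·max(3,2) = 2·3 = 6
f[6] = 3·max(3,2) = 3·3 = 9
f[7] = 2·max(5,6) = 2·6 = 12
f[8] = 2·max(6,9) = 2·9 = 18
f[9] = 3·max(6,9) = 3·9 = 27
f[10] = 2·max(8,18) = 2·18 = 36
f[11] = 2·max(9,27) = 2·27 = 54
f[12] = 3·max(9,27) = 3·27 = 81
f[13] = 2·max(11,54) = 2·54 = 108
f[14] = 2·max(12,81) = 2·81 = 162
f[15] = 3·max(12,81) = 3·81 = 243
f[16] = 2·max(14,162) = 2·162 = 324
f[17] = 2·max(15,243) = 2·243 = 486
f[18] = 3·max(15,243) = 3·243 = 729
One optimal split: 3 + 3 + 3 + 3 + 3 + 3; product 3·3·3·3·3·3 = 729.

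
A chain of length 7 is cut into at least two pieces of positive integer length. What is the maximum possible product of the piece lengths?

Fill prod[k] for k=2..7: at each k try every first piece i and multiply by the better of (k−i) uncut or prod[k−i].
prod[2] = 1×max(1,0) = 1×1 = 1
prod[3] = 1×max(2,1) = 1×2 = 2
prod[4] = 2×max(2,1) = 2×2 = 4
prod[5] = 2×max(3,2) = 2×3 = 6
prod[6] = 3×max(3,2) = 3×3 = 9
prod[7] = 2×max(5,6) = 2×6 = 12
One optimal split: 3 + 2 + 2; product 3×2×2 = 12.

12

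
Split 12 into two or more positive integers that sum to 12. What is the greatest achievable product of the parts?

Define P[k] = max over 1≤i<k of i · max(k−i, P[k−i]); the inner max lets the remainder stay uncut if that's better.
P[2] = 1×max(1,0) = 1×1 = 1
P[3] = 1×max(2,1) = 1×2 = 2
P[4] = 2×max(2,1) = 2×2 = 4
P[5] = 2×max(3,2) = 2×3 = 6
P[6] = 3×max(3,2) = 3×3 = 9
P[7] = 2×max(5,6) = 2×6 = 12
P[8] = 2×max(6,9) = 2×9 = 18
P[9] = 3×max(6,9) = 3×9 = 27
P[10] = 2×max(8,18) = 2×18 = 36
P[11] = 2×max(9,27) = 2×27 = 54
P[12] = 3×max(9,27) = 3×27 = 81
One optimal split: 3 + 3 + 3 + 3; product 3×3×3×3 = 81.

81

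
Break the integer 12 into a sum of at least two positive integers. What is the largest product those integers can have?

Define prod[k] = max over 1≤i<k of i · max(k−i, prod[k−i]); the inner max lets the remainder stay uncut if that's better.
Small cases: prod[2]=1, prod[3]=2, prod[4]=4.
prod[5] = 2*max(3,2) = 2*3 = 6
prod[6] = 3*max(3,2) = 3*3 = 9
prod[7] = 2*max(5,6) = 2*6 = 12
prod[8] = 2*max(6,9) = 2*9 = 18
prod[9] = 3*max(6,9) = 3*9 = 27
prod[10] = 2*max(8,18) = 2*18 = 36
prod[11] = 2*max(9,27) = 2*27 = 54
prod[12] = 3*max(9,27) = 3*27 = 81
One optimal split: 3 + 3 + 3 + 3; product 3*3*3*3 = 81.

81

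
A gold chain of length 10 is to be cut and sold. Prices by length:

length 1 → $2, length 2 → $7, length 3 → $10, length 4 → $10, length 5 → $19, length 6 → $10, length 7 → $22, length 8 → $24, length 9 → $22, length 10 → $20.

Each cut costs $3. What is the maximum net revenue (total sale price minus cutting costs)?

35

Let v[k] be the best obtainable value from length k. For each k, try every first piece i and keep the best of price[i] + v[k−i] minus the 3 cut fee when i<k.
v[1] = 2
v[2] = max(2+2-3, 7+0) = 7
v[3] = max(2+7-3, 7+2-3, 10+0) = 10
v[4] = max(2+10-3, 7+7-3, 10+2-3, 10+0) = 11
v[5] = max(2+11-3, 7+10-3, 10+7-3, 10+2-3, 19+0) = 19
v[6] = max(2+19-3, 7+11-3, 10+10-3, 10+7-3, 19+2-3, 10+0) = 18
v[7] = max(2+18-3, 7+19-3, 10+11-3, …, 10+2-3, 22+0) = 23
v[8] = max(2+23-3, 7+18-3, 10+19-3, …, 22+2-3, 24+0) = 26
v[9] = max(2+26-3, 7+23-3, 10+18-3, …, 24+2-3, 22+0) = 27
v[10] = max(2+27-3, 7+26-3, 10+23-3, …, 22+2-3, 20+0) = 35
One optimal plan: pieces 5 + 5 (1 cut) → $38 − $3 = $35.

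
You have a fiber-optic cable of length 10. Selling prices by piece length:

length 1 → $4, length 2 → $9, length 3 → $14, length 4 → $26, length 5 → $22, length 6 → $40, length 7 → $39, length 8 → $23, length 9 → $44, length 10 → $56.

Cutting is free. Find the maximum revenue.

Consider every possible first cut. v[k] is the best of p[i]+v[k−i] over all sellable i≤k.
v[1] = 4
v[2] = max(4+4, 9+0) = 9
v[3] = max(4+9, 9+4, 14+0) = 14
v[4] = max(4+14, 9+9, 14+4, 26+0) = 26
v[5] = max(4+26, 9+14, 14+9, 26+4, 22+0) = 30
v[6] = max(4+30, 9+26, 14+14, 26+9, 22+4, 40+0) = 40
v[7] = max(4+40, 9+30, 14+26, …, 40+4, 39+0) = 44
v[8] = max(4+44, 9+40, 14+30, …, 39+4, 23+0) = 52
v[9] = max(4+52, 9+44, 14+40, …, 23+4, 44+0) = 56
v[10] = max(4+56, 9+52, 14+44, …, 44+4, 56+0) = 66
One optimal cutting: 6 + 4 → $40 + $26 = $66.

66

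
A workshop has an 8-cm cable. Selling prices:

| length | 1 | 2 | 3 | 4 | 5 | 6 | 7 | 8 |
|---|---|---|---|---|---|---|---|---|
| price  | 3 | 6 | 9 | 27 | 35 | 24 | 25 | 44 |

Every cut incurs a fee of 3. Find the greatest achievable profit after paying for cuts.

51

Build r[k] bottom-up: r[k] = max over allowed piece i of (p[i] + r[k−i]) − 3 per cut.
r[1] = 3
r[2] = 6
r[3] = 9
r[4] = 27
r[5] = 35
r[6] = 35  (first piece 1, then r[5]=35)
r[7] = 38  (first piece 2, then r[5]=35)
r[8] = 51  (first piece 4, then r[4]=27)
One optimal plan: pieces 4 + 4 (1 cut) → 54 − 3 = 51.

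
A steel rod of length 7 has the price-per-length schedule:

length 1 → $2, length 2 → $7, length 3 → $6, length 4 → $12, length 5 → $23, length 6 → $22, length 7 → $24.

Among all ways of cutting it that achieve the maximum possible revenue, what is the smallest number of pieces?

Build r[k] bottom-up: r[k] = max over allowed piece i of (p[i] + r[k−i]).
r[1] = 2
r[2] = max(2+2, 7+0) = 7
r[3] = max(2+7, 7+2, 6+0) = 9
r[4] = max(2+9, 7+7, 6+2, 12+0) = 14
r[5] = max(2+14, 7+9, 6+7, 12+2, 23+0) = 23
r[6] = max(2+23, 7+14, 6+9, 12+7, 23+2, 22+0) = 25
r[7] = max(2+25, 7+23, 6+14, …, 22+2, 24+0) = 30
Maximum revenue is $30.
Now minimize piece count subject to staying optimal: for each k, pieces[k] = 1 + min over i with p[i]+r[k−i]=r[k] of pieces[k−i].
pieces[4] = 2
pieces[5] = 1
pieces[6] = 2
pieces[7] = 2

2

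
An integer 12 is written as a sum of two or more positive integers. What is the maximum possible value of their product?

Fill m[k] for k=2..12: at each k try every first piece i and multiply by the better of (k−i) uncut or m[k−i].
Small cases: m[2]=1, m[3]=2, m[4]=4.
m[5] = max(1×4, 2×3, 3×2, 4×1) = 6
m[6] = max(1×6, 2×4, 3×3, 4×2, 5×1) = 9
m[7] = max(1×9, 2×6, 3×4, 4×3, 5×2, 6×1) = 12
m[8] = max(1×12, 2×9, 3×6, …, 6×2, 7×1) = 18
m[9] = max(1×18, 2×12, 3×9, …, 7×2, 8×1) = 27
m[10] = max(1×27, 2×18, 3×12, …, 8×2, 9×1) = 36
m[11] = max(1×36, 2×27, 3×18, …, 9×2, 10×1) = 54
m[12] = max(1×54, 2×36, 3×27, …, 10×2, 11×1) = 81
One optimal split: 3 + 3 + 3 + 3; product 3×3×3×3 = 81.

81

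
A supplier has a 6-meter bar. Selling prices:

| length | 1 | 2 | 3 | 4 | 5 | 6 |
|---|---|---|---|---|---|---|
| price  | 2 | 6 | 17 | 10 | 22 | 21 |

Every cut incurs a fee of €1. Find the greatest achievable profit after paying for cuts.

33

Let net[k] be the best obtainable value from length k. For each k, try every first piece i and keep the best of price[i] + net[k−i] minus the 1 cut fee when i<k.
net[1] = 2
net[2] = max(2+2-1, 6+0) = 6
net[3] = max(2+6-1, 6+2-1, 17+0) = 17
net[4] = max(2+17-1, 6+6-1, 17+2-1, 10+0) = 18
net[5] = max(2+18-1, 6+17-1, 17+6-1, 10+2-1, 22+0) = 22
net[6] = max(2+22-1, 6+18-1, 17+17-1, 10+6-1, 22+2-1, 21+0) = 33
One optimal plan: pieces 3 + 3 (1 cut) → €34 − €1 = €33.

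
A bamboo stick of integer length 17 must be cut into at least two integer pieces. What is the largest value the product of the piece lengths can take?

Fill g[k] for k=2..17: at each k try every first piece i and multiply by the better of (k−i) uncut or g[k−i].
g[2] = 1*max(1,0) = 1*1 = 1
g[3] = 1*max(2,1) = 1*2 = 2
g[4] = 2*max(2,1) = 2*2 = 4
g[5] = 2*max(3,2) = 2*3 = 6
g[6] = 3*max(3,2) = 3*3 = 9
g[7] = 2*max(5,6) = 2*6 = 12
g[8] = 2*max(6,9) = 2*9 = 18
g[9] = 3*max(6,9) = 3*9 = 27
g[10] = 2*max(8,18) = 2*18 = 36
g[11] = 2*max(9,27) = 2*27 = 54
g[12] = 3*max(9,27) = 3*27 = 81
g[13] = 2*max(11,54) = 2*54 = 108
g[14] = 2*max(12,81) = 2*81 = 162
g[15] = 3*max(12,81) = 3*81 = 243
g[16] = 2*max(14,162) = 2*162 = 324
g[17] = 2*max(15,243) = 2*243 = 486
One optimal split: 3 + 3 + 3 + 3 + 3 + 2; product 3*3*3*3*3*2 = 486.

486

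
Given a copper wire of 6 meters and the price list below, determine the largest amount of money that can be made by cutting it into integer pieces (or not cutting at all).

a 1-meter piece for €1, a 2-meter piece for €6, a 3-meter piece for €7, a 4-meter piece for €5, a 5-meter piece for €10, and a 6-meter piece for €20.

20

Build R[k] bottom-up: R[k] = max over allowed piece i of (p[i] + R[k−i]).
R[1] = 1
R[2] = max(1+1, 6+0) = 6
R[3] = max(1+6, 6+1, 7+0) = 7
R[4] = max(1+7, 6+6, 7+1, 5+0) = 12
R[5] = max(1+12, 6+7, 7+6, 5+1, 10+0) = 13
R[6] = max(1+13, 6+12, 7+7, 5+6, 10+1, 20+0) = 20
Best is to sell the whole 6-meter piece uncut for €20.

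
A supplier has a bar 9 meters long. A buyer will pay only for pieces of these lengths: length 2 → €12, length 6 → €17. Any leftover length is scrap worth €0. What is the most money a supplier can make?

48

Build f[k] bottom-up: f[k] = max over allowed piece i of (p[i] + f[k−i]).
f[1] = 0
f[2] = 12
f[3] = 12
f[4] = 24  (first piece 2, then f[2]=12)
f[5] = 24
f[6] = max(12+24, 17+0) = 36
f[7] = max(12+24, 17+0) = 36
f[8] = max(12+36, 17+12) = 48
f[9] = max(12+36, 17+12) = 48
One optimal cutting: pieces 2 + 2 + 2 + 2 with 1 meter of scrap → €48.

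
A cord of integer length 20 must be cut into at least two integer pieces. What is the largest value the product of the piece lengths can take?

1458

Let g[k] be the best product for length k (with at least one cut). For each first piece i, the rest contributes max(k−i, g[k−i]).
Small cases: g[2]=1, g[3]=2, g[4]=4, g[5]=6, g[6]=9, g[7]=12, g[8]=18, g[9]=27, g[10]=36, g[11]=54, g[12]=81.
g[13] = 2×max(11,54) = 2×54 = 108
g[14] = 2×max(12,81) = 2×81 = 162
g[15] = 3×max(12,81) = 3×81 = 243
g[16] = 2×max(14,162) = 2×162 = 324
g[17] = 2×max(15,243) = 2×243 = 486
g[18] = 3×max(15,243) = 3×243 = 729
g[19] = 2×max(17,486) = 2×486 = 972
g[20] = 2×max(18,729) = 2×729 = 1458
One optimal split: 3 + 3 + 3 + 3 + 3 + 3 + 2; product 3×3×3×3×3×3×2 = 1458.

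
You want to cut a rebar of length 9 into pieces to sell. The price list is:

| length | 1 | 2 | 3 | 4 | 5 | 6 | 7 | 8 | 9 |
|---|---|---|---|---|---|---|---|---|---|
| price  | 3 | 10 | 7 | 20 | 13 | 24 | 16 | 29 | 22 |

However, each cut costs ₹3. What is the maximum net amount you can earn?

Consider every possible first cut. net[k] is the best of p[i]+net[k−i] over all sellable i≤k, charging 3 whenever i<k.
net[1] = 3
net[2] = 10
net[3] = 10  (first piece 1, then net[2]=10)
net[4] = 20
net[5] = 20  (first piece 1, then net[4]=20)
net[6] = 27  (first piece 2, then net[4]=20)
net[7] = 27  (first piece 1, then net[6]=27)
net[8] = 37  (first piece 4, then net[4]=20)
net[9] = 37  (first piece 1, then net[8]=37)
One optimal plan: pieces 4 + 4 + 1 (2 cuts) → ₹43 − ₹6 = ₹37.

37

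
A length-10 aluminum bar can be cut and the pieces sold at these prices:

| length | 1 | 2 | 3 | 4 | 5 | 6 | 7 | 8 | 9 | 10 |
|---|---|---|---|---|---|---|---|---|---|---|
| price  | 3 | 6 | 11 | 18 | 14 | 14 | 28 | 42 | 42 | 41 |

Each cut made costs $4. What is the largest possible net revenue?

Let r[k] be the best obtainable value from length k. For each k, try every first piece i and keep the best of price[i] + r[k−i] minus the 4 cut fee when i<k.
r[1] = 3
r[2] = max(3+3-4, 6+0) = 6
r[3] = max(3+6-4, 6+3-4, 11+0) = 11
r[4] = max(3+11-4, 6+6-4, 11+3-4, 18+0) = 18
r[5] = max(3+18-4, 6+11-4, 11+6-4, 18+3-4, 14+0) = 17
r[6] = max(3+17-4, 6+18-4, 11+11-4, 18+6-4, 14+3-4, 14+0) = 20
r[7] = max(3+20-4, 6+17-4, 11+18-4, …, 14+3-4, 28+0) = 28
r[8] = max(3+28-4, 6+20-4, 11+17-4, …, 28+3-4, 42+0) = 42
r[9] = max(3+42-4, 6+28-4, 11+20-4, …, 42+3-4, 42+0) = 42
r[10] = max(3+42-4, 6+42-4, 11+28-4, …, 42+3-4, 41+0) = 44
One optimal plan: pieces 8 + 2 (1 cut) → $48 − $4 = $44.

44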